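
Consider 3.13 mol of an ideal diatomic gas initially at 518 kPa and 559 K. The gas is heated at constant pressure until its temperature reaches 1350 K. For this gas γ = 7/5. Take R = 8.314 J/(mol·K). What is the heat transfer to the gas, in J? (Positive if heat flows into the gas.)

V₁ = nRT₁/P₁ = 3.13×8.314×559/518 = 28.1 L.
Isobaric: P stays 518 kPa; V/T = const ⇒ T₂ = 1350 K, V₂ = 67.8 L.
W = PΔV = 518×(67.8−28.1) kPa·L = 20600 J.
ΔU = nCvΔT = 3.13×20.8×(1350−559) = 51500 J.
Q = ΔU + W = nCpΔT = 72000 J.

72000 J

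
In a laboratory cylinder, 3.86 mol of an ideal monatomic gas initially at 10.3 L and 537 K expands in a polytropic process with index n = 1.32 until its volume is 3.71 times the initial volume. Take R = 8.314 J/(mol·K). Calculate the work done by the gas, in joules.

18500 J

P₁ = nRT₁/V₁ = 3.86×8.314×537/10.3 = 1670 kPa.
Polytropic n=1.32: T₂ = T₁(V₁/V₂)^(n−1) = 537×(0.270)^0.32 = 353 K; P₂ = P₁(V₁/V₂)^n = 296 kPa.
W = (P₁V₁−P₂V₂)/(n−1) = (1670×10.3−296×38.2)/0.32 = 18500 J.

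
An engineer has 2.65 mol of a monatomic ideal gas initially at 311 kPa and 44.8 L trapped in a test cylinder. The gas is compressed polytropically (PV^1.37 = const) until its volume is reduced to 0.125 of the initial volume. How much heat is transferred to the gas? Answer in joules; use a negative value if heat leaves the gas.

-19400 J

T₁ = P₁V₁/(nR) = 311×44.8/(2.65×8.314) = 632 K.
Polytropic n=1.37: T₂ = T₁(V₁/V₂)^(n−1) = 632×(8.00)^0.37 = 1360 K; P₂ = P₁(V₁/V₂)^n = 5370 kPa.
W = (P₁V₁−P₂V₂)/(n−1) = (311×44.8−5370×5.60)/0.37 = -43600 J.
ΔU = nCvΔT = 2.65×12.5×(1360−632) = 24200 J.
Q = ΔU + W = -19400 J.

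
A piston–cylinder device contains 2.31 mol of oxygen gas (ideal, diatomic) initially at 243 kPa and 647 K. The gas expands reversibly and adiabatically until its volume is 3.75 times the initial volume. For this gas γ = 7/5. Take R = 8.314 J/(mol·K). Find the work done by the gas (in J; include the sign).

12800 J

V₁ = nRT₁/P₁ = 2.31×8.314×647/243 = 51.1 L.
Adiabatic: TV^(γ−1) = const ⇒ T₂ = 647×(0.267)^0.400 = 381 K; PV^γ = const ⇒ P₂ = 38.2 kPa.
ΔU = nCvΔT = 2.31×20.8×(381−647) = -12800 J.
Q = 0 for an adiabatic process, so W = −ΔU = 12800 J.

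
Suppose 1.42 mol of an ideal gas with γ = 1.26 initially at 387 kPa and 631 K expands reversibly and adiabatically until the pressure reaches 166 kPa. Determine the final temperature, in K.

V₁ = nRT₁/P₁ = 1.42×8.314×631/387 = 19.2 L.
Adiabatic: T₂/T₁ = (P₂/P₁)^((γ−1)/γ) ⇒ T₂ = 631×(0.429)^0.206 = 530 K; V₂ = 37.7 L.

530 K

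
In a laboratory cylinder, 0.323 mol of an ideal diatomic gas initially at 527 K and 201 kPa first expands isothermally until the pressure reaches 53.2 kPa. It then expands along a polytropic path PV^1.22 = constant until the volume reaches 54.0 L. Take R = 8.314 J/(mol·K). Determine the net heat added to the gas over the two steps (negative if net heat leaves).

2300 J

V₁ = nRT₁/P₁ = 0.323×8.314×527/201 = 7.04 L.
Step 1 — Isothermal: T stays 527 K; PV = const ⇒ V₂ = 26.6 L, P₂ = 53.2 kPa.
ΔU = 0 (ideal gas, T constant).
W = nRT ln(V₂/V₁) = 0.323×8.314×527×ln(3.78) = 1880 J.
Q = ΔU + W = 1880 J.
State after step 1: P = 53.2 kPa, V = 26.6 L, T = 527 K.
Step 2 — Polytropic n=1.22: T₂ = T₁(V₁/V₂)^(n−1) = 527×(0.493)^0.22 = 451 K; P₂ = P₁(V₁/V₂)^n = 22.4 kPa.
W = (P₁V₁−P₂V₂)/(n−1) = (53.2×26.6−22.4×54.0)/0.22 = 928 J.
ΔU = nCvΔT = 0.323×20.8×(451−527) = -510 J.
Q = ΔU + W = 418 J.
Net over both steps: W = 2810 J, Q = 2300 J, ΔU = -510 J.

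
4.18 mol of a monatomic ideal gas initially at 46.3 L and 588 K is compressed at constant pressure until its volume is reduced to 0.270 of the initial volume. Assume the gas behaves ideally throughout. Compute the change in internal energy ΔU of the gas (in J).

P₁ = nRT₁/V₁ = 4.18×8.314×588/46.3 = 441 kPa.
Isobaric: P stays 441 kPa; V/T = const ⇒ T₂ = 159 K, V₂ = 12.5 L.
For an ideal gas ΔU = nCvΔT with Cv = (3/2)R = 12.5 J/(mol·K).
ΔU = 4.18×12.5×(159−588) = -22400 J.

-22400 J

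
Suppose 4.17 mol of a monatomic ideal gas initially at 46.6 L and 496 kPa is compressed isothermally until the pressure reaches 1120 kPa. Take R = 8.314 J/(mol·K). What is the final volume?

T₁ = P₁V₁/(nR) = 496×46.6/(4.17×8.314) = 667 K.
Isothermal: T stays 667 K; PV = const ⇒ V₂ = 20.6 L, P₂ = 1120 kPa.

20.6 L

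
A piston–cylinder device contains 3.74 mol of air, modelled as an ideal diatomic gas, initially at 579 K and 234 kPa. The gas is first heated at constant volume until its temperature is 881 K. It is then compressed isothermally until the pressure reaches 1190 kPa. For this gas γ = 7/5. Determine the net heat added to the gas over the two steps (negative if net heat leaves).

-9580 J

V₁ = nRT₁/P₁ = 3.74×8.314×579/234 = 76.9 L.
Step 1 — Isochoric: V stays 76.9 L; P/T = const ⇒ T₂ = 881 K, P₂ = 356 kPa.
W = 0 (no volume change).
ΔU = nCvΔT = 3.74×20.8×(881−579) = 23500 J.
Q = ΔU = 23500 J.
State after step 1: P = 356 kPa, V = 76.9 L, T = 881 K.
Step 2 — Isothermal: T stays 881 K; PV = const ⇒ V₂ = 23.0 L, P₂ = 1190 kPa.
ΔU = 0 (ideal gas, T constant).
W = nRT ln(V₂/V₁) = 3.74×8.314×881×ln(0.299) = -33100 J.
Q = ΔU + W = -33100 J.
Net over both steps: W = -33100 J, Q = -9580 J, ΔU = 23500 J.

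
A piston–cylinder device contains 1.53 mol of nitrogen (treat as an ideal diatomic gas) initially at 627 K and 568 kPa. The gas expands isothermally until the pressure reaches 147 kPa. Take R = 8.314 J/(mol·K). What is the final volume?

V₁ = nRT₁/P₁ = 1.53×8.314×627/568 = 14.0 L.
Isothermal: T stays 627 K; PV = const ⇒ V₂ = 54.3 L, P₂ = 147 kPa.

54.3 L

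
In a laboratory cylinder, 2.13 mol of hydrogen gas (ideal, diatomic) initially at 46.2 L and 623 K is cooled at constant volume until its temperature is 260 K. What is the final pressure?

P₁ = nRT₁/V₁ = 2.13×8.314×623/46.2 = 239 kPa.
Isochoric: V stays 46.2 L; P/T = const ⇒ T₂ = 260 K, P₂ = 99.7 kPa.

99.7 kPa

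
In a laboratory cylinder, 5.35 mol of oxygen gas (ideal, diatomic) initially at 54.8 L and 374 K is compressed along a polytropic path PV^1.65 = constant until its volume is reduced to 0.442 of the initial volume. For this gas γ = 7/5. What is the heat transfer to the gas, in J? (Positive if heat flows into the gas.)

P₁ = nRT₁/V₁ = 5.35×8.314×374/54.8 = 304 kPa.
Polytropic n=1.65: T₂ = T₁(V₁/V₂)^(n−1) = 374×(2.26)^0.65 = 636 K; P₂ = P₁(V₁/V₂)^n = 1170 kPa.
W = (P₁V₁−P₂V₂)/(n−1) = (304×54.8−1170×24.2)/0.65 = -17900 J.
ΔU = nCvΔT = 5.35×20.8×(636−374) = 29100 J.
Q = ΔU + W = 11200 J.

11200 J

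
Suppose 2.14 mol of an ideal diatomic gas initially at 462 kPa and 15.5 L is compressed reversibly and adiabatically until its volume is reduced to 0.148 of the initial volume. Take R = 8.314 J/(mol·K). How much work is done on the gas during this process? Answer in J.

20500 J

T₁ = P₁V₁/(nR) = 462×15.5/(2.14×8.314) = 402 K.
Adiabatic: TV^(γ−1) = const ⇒ T₂ = 402×(6.76)^0.400 = 864 K; PV^γ = const ⇒ P₂ = 6700 kPa.
ΔU = nCvΔT = 2.14×20.8×(864−402) = 20500 J.
Q = 0 for an adiabatic process, so W = −ΔU = -20500 J.
Work done on the gas = −W_by = 20500 J.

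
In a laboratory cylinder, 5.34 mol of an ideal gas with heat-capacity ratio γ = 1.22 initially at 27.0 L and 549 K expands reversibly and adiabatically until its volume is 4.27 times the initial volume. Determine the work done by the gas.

30300 J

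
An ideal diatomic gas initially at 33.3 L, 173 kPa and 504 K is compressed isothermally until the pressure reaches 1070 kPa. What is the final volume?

Isothermal: T stays 504 K; PV = const ⇒ V₂ = 5.38 L, P₂ = 1070 kPa.

5.38 L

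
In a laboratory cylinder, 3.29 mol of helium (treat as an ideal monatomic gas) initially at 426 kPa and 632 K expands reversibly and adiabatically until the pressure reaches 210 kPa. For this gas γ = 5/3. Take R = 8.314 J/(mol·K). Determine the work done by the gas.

6390 J

V₁ = nRT₁/P₁ = 3.29×8.314×632/426 = 40.6 L.
Adiabatic: T₂/T₁ = (P₂/P₁)^((γ−1)/γ) ⇒ T₂ = 632×(0.493)^0.400 = 476 K; V₂ = 62.0 L.
ΔU = nCvΔT = 3.29×12.5×(476−632) = -6390 J.
Q = 0 for an adiabatic process, so W = −ΔU = 6390 J.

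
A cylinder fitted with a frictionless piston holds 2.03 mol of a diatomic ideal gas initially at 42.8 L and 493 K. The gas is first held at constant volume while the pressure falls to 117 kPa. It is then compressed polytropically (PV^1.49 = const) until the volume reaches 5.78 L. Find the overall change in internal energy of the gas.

P₁ = nRT₁/V₁ = 2.03×8.314×493/42.8 = 194 kPa.
Step 1 — Isochoric: V stays 42.8 L; P/T = const ⇒ T₂ = 297 K, P₂ = 117 kPa.
W = 0 (no volume change).
ΔU = nCvΔT = 2.03×20.8×(297−493) = -8280 J.
Q = ΔU = -8280 J.
State after step 1: P = 117 kPa, V = 42.8 L, T = 297 K.
Step 2 — Polytropic n=1.49: T₂ = T₁(V₁/V₂)^(n−1) = 297×(7.40)^0.49 = 791 K; P₂ = P₁(V₁/V₂)^n = 2310 kPa.
W = (P₁V₁−P₂V₂)/(n−1) = (117×42.8−2310×5.78)/0.49 = -17000 J.
ΔU = nCvΔT = 2.03×20.8×(791−297) = 20900 J.
Q = ΔU + W = 3830 J.
Net over both steps: W = -17000 J, Q = -4450 J, ΔU = 12600 J.

12600 J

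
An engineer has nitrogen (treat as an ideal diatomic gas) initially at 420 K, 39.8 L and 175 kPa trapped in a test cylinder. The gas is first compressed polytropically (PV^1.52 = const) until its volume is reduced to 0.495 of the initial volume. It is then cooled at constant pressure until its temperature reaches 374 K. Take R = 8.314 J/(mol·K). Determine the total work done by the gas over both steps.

-9750 J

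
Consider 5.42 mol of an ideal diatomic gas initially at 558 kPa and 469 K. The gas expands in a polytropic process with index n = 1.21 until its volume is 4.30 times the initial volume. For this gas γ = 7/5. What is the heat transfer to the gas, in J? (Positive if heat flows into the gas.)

12600 J

V₁ = nRT₁/P₁ = 5.42×8.314×469/558 = 37.9 L.
Polytropic n=1.21: T₂ = T₁(V₁/V₂)^(n−1) = 469×(0.233)^0.21 = 345 K; P₂ = P₁(V₁/V₂)^n = 95.5 kPa.
W = (P₁V₁−P₂V₂)/(n−1) = (558×37.9−95.5×163)/0.21 = 26600 J.
ΔU = nCvΔT = 5.42×20.8×(345−469) = -13900 J.
Q = ΔU + W = 12600 J.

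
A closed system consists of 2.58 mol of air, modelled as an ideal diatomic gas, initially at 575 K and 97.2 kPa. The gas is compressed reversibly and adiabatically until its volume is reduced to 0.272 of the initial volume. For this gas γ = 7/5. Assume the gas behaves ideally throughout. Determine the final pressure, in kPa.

V₁ = nRT₁/P₁ = 2.58×8.314×575/97.2 = 127 L.
Adiabatic: TV^(γ−1) = const ⇒ T₂ = 575×(3.68)^0.400 = 968 K; PV^γ = const ⇒ P₂ = 602 kPa.

602 kPa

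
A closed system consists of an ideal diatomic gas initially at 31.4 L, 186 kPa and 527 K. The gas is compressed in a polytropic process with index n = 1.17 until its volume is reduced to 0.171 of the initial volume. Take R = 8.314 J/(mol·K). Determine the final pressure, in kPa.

Polytropic n=1.17: T₂ = T₁(V₁/V₂)^(n−1) = 527×(5.85)^0.17 = 712 K; P₂ = P₁(V₁/V₂)^n = 1470 kPa.

1470 kPa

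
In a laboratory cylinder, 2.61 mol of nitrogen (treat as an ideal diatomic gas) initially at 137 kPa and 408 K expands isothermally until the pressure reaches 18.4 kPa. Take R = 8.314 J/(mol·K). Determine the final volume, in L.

481 L

V₁ = nRT₁/P₁ = 2.61×8.314×408/137 = 64.6 L.
Isothermal: T stays 408 K; PV = const ⇒ V₂ = 481 L, P₂ = 18.4 kPa.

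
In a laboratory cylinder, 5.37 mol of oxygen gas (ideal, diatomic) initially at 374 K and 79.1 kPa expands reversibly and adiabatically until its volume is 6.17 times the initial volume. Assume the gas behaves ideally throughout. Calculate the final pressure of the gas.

V₁ = nRT₁/P₁ = 5.37×8.314×374/79.1 = 211 L.
Adiabatic: TV^(γ−1) = const ⇒ T₂ = 374×(0.162)^0.400 = 181 K; PV^γ = const ⇒ P₂ = 6.19 kPa.

6.19 kPa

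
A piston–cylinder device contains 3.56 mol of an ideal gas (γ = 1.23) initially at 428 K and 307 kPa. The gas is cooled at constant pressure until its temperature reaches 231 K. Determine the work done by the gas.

-5830 J

V₁ = nRT₁/P₁ = 3.56×8.314×428/307 = 41.3 L.
Isobaric: P stays 307 kPa; V/T = const ⇒ T₂ = 231 K, V₂ = 22.3 L.
W = PΔV = 307×(22.3−41.3) kPa·L = -5830 J.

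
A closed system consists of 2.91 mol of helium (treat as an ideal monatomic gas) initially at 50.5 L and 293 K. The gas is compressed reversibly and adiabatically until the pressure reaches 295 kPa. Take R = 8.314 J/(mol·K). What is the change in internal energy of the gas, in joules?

3680 J

P₁ = nRT₁/V₁ = 2.91×8.314×293/50.5 = 140 kPa.
Adiabatic: T₂/T₁ = (P₂/P₁)^((γ−1)/γ) ⇒ T₂ = 293×(2.10)^0.400 = 394 K; V₂ = 32.3 L.
For an ideal gas ΔU = nCvΔT with Cv = (3/2)R = 12.5 J/(mol·K).
ΔU = 2.91×12.5×(394−293) = 3680 J.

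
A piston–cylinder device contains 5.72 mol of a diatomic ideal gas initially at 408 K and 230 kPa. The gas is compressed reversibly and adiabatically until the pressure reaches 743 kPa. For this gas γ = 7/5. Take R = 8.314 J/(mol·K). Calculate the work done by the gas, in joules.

-19300 J

V₁ = nRT₁/P₁ = 5.72×8.314×408/230 = 84.4 L.
Adiabatic: T₂/T₁ = (P₂/P₁)^((γ−1)/γ) ⇒ T₂ = 408×(3.23)^0.286 = 570 K; V₂ = 36.5 L.
ΔU = nCvΔT = 5.72×20.8×(570−408) = 19300 J.
Q = 0 for an adiabatic process, so W = −ΔU = -19300 J.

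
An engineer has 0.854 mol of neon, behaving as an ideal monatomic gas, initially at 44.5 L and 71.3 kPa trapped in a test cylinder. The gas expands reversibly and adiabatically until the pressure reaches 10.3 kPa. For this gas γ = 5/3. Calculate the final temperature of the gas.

T₁ = P₁V₁/(nR) = 71.3×44.5/(0.854×8.314) = 447 K.
Adiabatic: T₂/T₁ = (P₂/P₁)^((γ−1)/γ) ⇒ T₂ = 447×(0.144)^0.400 = 206 K; V₂ = 142 L.

206 K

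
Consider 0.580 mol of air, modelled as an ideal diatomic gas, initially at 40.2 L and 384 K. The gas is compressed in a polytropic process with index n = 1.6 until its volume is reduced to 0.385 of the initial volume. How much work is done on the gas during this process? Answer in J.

2390 J

P₁ = nRT₁/V₁ = 0.580×8.314×384/40.2 = 46.1 kPa.
Polytropic n=1.6: T₂ = T₁(V₁/V₂)^(n−1) = 384×(2.60)^0.60 = 681 K; P₂ = P₁(V₁/V₂)^n = 212 kPa.
W = (P₁V₁−P₂V₂)/(n−1) = (46.1×40.2−212×15.5)/0.60 = -2390 J.
Work done on the gas = −W_by = 2390 J.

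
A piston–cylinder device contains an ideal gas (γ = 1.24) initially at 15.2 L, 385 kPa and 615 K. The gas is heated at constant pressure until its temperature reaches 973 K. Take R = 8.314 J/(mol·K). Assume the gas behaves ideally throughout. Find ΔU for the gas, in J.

14200 J

n = P₁V₁/(RT₁) = 385×15.2/(8.314×615) = 1.14 mol.
Isobaric: P stays 385 kPa; V/T = const ⇒ T₂ = 973 K, V₂ = 24.0 L.
For an ideal gas ΔU = nCvΔT with Cv = R/(γ−1) = 34.6 J/(mol·K).
ΔU = 1.14×34.6×(973−615) = 14200 J.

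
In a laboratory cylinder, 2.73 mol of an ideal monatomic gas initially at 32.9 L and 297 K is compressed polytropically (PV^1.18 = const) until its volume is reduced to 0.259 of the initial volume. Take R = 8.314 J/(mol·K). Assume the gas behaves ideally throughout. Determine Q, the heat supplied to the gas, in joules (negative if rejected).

P₁ = nRT₁/V₁ = 2.73×8.314×297/32.9 = 205 kPa.
Polytropic n=1.18: T₂ = T₁(V₁/V₂)^(n−1) = 297×(3.86)^0.18 = 379 K; P₂ = P₁(V₁/V₂)^n = 1010 kPa.
W = (P₁V₁−P₂V₂)/(n−1) = (205×32.9−1010×8.52)/0.18 = -10300 J.
ΔU = nCvΔT = 2.73×12.5×(379−297) = 2780 J.
Q = ΔU + W = -7530 J.

-7530 J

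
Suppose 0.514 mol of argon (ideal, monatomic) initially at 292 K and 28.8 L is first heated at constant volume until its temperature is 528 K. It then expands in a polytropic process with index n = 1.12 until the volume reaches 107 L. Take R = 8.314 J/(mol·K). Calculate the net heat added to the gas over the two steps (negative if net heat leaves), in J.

P₁ = nRT₁/V₁ = 0.514×8.314×292/28.8 = 43.3 kPa.
Step 1 — Isochoric: V stays 28.8 L; P/T = const ⇒ T₂ = 528 K, P₂ = 78.3 kPa.
W = 0 (no volume change).
ΔU = nCvΔT = 0.514×12.5×(528−292) = 1510 J.
Q = ΔU = 1510 J.
State after step 1: P = 78.3 kPa, V = 28.8 L, T = 528 K.
Step 2 — Polytropic n=1.12: T₂ = T₁(V₁/V₂)^(n−1) = 528×(0.269)^0.12 = 451 K; P₂ = P₁(V₁/V₂)^n = 18.0 kPa.
W = (P₁V₁−P₂V₂)/(n−1) = (78.3×28.8−18.0×107)/0.12 = 2740 J.
ΔU = nCvΔT = 0.514×12.5×(451−528) = -493 J.
Q = ΔU + W = 2250 J.
Net over both steps: W = 2740 J, Q = 3760 J, ΔU = 1020 J.

3760 J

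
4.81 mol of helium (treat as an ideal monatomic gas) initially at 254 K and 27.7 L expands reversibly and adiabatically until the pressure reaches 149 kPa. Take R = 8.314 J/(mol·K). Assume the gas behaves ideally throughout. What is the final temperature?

P₁ = nRT₁/V₁ = 4.81×8.314×254/27.7 = 367 kPa.
Adiabatic: T₂/T₁ = (P₂/P₁)^((γ−1)/γ) ⇒ T₂ = 254×(0.406)^0.400 = 177 K; V₂ = 47.6 L.

177 K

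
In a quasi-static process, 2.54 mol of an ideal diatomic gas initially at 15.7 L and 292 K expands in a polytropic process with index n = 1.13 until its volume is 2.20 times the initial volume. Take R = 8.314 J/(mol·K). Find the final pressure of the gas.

161 kPa

P₁ = nRT₁/V₁ = 2.54×8.314×292/15.7 = 393 kPa.
Polytropic n=1.13: T₂ = T₁(V₁/V₂)^(n−1) = 292×(0.455)^0.13 = 264 K; P₂ = P₁(V₁/V₂)^n = 161 kPa.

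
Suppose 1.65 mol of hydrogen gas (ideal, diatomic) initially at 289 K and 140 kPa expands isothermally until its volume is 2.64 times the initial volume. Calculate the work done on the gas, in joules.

V₁ = nRT₁/P₁ = 1.65×8.314×289/140 = 28.3 L.
Isothermal: T stays 289 K; PV = const ⇒ V₂ = 74.8 L, P₂ = 53.0 kPa.
W = nRT ln(V₂/V₁) = 1.65×8.314×289×ln(2.64) = 3850 J.
Work done on the gas = −W_by = -3850 J.

-3850 J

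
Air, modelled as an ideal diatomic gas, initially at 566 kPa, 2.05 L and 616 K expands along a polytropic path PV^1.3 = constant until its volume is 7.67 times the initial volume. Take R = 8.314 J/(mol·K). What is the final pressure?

40.0 kPa

Polytropic n=1.3: T₂ = T₁(V₁/V₂)^(n−1) = 616×(0.130)^0.30 = 334 K; P₂ = P₁(V₁/V₂)^n = 40.0 kPa.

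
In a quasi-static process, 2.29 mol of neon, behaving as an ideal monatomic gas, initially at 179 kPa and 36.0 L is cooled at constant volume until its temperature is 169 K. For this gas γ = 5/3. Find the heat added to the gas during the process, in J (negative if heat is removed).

T₁ = P₁V₁/(nR) = 179×36.0/(2.29×8.314) = 338 K.
Isochoric: V stays 36.0 L; P/T = const ⇒ T₂ = 169 K, P₂ = 89.4 kPa.
W = 0 (no volume change).
ΔU = nCvΔT = 2.29×12.5×(169−338) = -4840 J.
Q = ΔU = -4840 J.

-4840 J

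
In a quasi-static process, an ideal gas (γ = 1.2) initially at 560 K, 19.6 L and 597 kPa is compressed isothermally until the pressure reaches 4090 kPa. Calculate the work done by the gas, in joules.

n = P₁V₁/(RT₁) = 597×19.6/(8.314×560) = 2.51 mol.
Isothermal: T stays 560 K; PV = const ⇒ V₂ = 2.86 L, P₂ = 4090 kPa.
W = nRT ln(V₂/V₁) = 2.51×8.314×560×ln(0.146) = -22500 J.

-22500 J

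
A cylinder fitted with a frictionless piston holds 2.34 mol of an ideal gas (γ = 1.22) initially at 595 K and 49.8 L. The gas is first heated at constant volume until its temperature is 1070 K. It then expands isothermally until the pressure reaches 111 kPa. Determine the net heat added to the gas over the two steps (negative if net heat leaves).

69600 J

P₁ = nRT₁/V₁ = 2.34×8.314×595/49.8 = 232 kPa.
Step 1 — Isochoric: V stays 49.8 L; P/T = const ⇒ T₂ = 1070 K, P₂ = 418 kPa.
W = 0 (no volume change).
ΔU = nCvΔT = 2.34×37.8×(1070−595) = 42000 J.
Q = ΔU = 42000 J.
State after step 1: P = 418 kPa, V = 49.8 L, T = 1070 K.
Step 2 — Isothermal: T stays 1070 K; PV = const ⇒ V₂ = 188 L, P₂ = 111 kPa.
ΔU = 0 (ideal gas, T constant).
W = nRT ln(V₂/V₁) = 2.34×8.314×1070×ln(3.77) = 27600 J.
Q = ΔU + W = 27600 J.
Net over both steps: W = 27600 J, Q = 69600 J, ΔU = 42000 J.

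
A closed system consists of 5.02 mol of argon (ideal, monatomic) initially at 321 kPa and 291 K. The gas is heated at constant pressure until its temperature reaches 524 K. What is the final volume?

V₁ = nRT₁/P₁ = 5.02×8.314×291/321 = 37.8 L.
Isobaric: P stays 321 kPa; V/T = const ⇒ T₂ = 524 K, V₂ = 68.1 L.

68.1 L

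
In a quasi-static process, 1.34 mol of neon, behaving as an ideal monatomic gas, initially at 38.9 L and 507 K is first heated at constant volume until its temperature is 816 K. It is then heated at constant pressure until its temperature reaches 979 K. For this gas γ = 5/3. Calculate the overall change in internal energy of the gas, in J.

P₁ = nRT₁/V₁ = 1.34×8.314×507/38.9 = 145 kPa.
Step 1 — Isochoric: V stays 38.9 L; P/T = const ⇒ T₂ = 816 K, P₂ = 234 kPa.
W = 0 (no volume change).
ΔU = nCvΔT = 1.34×12.5×(816−507) = 5160 J.
Q = ΔU = 5160 J.
State after step 1: P = 234 kPa, V = 38.9 L, T = 816 K.
Step 2 — Isobaric: P stays 234 kPa; V/T = const ⇒ T₂ = 979 K, V₂ = 46.7 L.
W = PΔV = 234×(46.7−38.9) kPa·L = 1820 J.
ΔU = nCvΔT = 1.34×12.5×(979−816) = 2720 J.
Q = ΔU + W = nCpΔT = 4540 J.
Net over both steps: W = 1820 J, Q = 9700 J, ΔU = 7890 J.

7890 J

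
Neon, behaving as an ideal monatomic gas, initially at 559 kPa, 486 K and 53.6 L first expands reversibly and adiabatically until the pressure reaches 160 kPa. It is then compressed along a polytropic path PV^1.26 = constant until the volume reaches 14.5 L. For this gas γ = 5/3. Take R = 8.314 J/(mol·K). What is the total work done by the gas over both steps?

n = P₁V₁/(RT₁) = 559×53.6/(8.314×486) = 7.42 mol.
Step 1 — Adiabatic: T₂/T₁ = (P₂/P₁)^((γ−1)/γ) ⇒ T₂ = 486×(0.286)^0.400 = 295 K; V₂ = 114 L.
ΔU = nCvΔT = 7.42×12.5×(295−486) = -17700 J.
Q = 0 for an adiabatic process, so W = −ΔU = 17700 J.
State after step 1: P = 160 kPa, V = 114 L, T = 295 K.
Step 2 — Polytropic n=1.26: T₂ = T₁(V₁/V₂)^(n−1) = 295×(7.83)^0.26 = 503 K; P₂ = P₁(V₁/V₂)^n = 2140 kPa.
W = (P₁V₁−P₂V₂)/(n−1) = (160×114−2140×14.5)/0.26 = -49400 J.
ΔU = nCvΔT = 7.42×12.5×(503−295) = 19300 J.
Q = ΔU + W = -30200 J.
Net over both steps: W = -31700 J, Q = -30200 J, ΔU = 1590 J.

-31700 J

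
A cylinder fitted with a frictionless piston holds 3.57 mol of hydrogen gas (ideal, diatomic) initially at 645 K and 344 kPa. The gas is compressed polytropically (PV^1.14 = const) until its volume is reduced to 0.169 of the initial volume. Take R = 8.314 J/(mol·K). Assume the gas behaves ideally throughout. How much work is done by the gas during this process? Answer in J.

V₁ = nRT₁/P₁ = 3.57×8.314×645/344 = 55.7 L.
Polytropic n=1.14: T₂ = T₁(V₁/V₂)^(n−1) = 645×(5.92)^0.14 = 827 K; P₂ = P₁(V₁/V₂)^n = 2610 kPa.
W = (P₁V₁−P₂V₂)/(n−1) = (344×55.7−2610×9.41)/0.14 = -38600 J.

-38600 J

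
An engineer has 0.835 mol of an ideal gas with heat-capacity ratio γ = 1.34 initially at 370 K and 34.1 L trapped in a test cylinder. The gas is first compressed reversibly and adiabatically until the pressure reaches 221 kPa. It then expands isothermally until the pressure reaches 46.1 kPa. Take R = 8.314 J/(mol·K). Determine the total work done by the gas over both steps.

2920 J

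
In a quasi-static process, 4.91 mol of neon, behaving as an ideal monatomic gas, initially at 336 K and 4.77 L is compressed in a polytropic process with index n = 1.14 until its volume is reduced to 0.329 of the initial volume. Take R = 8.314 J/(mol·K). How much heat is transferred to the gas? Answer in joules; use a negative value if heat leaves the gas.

-13000 J

P₁ = nRT₁/V₁ = 4.91×8.314×336/4.77 = 2880 kPa.
Polytropic n=1.14: T₂ = T₁(V₁/V₂)^(n−1) = 336×(3.04)^0.14 = 393 K; P₂ = P₁(V₁/V₂)^n = 10200 kPa.
W = (P₁V₁−P₂V₂)/(n−1) = (2880×4.77−10200×1.57)/0.14 = -16500 J.
ΔU = nCvΔT = 4.91×12.5×(393−336) = 3460 J.
Q = ΔU + W = -13000 J.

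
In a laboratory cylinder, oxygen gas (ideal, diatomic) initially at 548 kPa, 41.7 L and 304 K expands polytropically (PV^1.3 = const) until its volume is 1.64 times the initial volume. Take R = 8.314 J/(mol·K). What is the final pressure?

Polytropic n=1.3: T₂ = T₁(V₁/V₂)^(n−1) = 304×(0.610)^0.30 = 262 K; P₂ = P₁(V₁/V₂)^n = 288 kPa.

288 kPa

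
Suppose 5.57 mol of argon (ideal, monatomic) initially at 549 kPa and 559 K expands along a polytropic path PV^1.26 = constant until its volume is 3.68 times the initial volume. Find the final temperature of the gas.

V₁ = nRT₁/P₁ = 5.57×8.314×559/549 = 47.2 L.
Polytropic n=1.26: T₂ = T₁(V₁/V₂)^(n−1) = 559×(0.272)^0.26 = 398 K; P₂ = P₁(V₁/V₂)^n = 106 kPa.

398 K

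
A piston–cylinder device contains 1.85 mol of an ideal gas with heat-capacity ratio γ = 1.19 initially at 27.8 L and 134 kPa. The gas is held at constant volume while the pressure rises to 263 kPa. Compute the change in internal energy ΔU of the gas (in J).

T₁ = P₁V₁/(nR) = 134×27.8/(1.85×8.314) = 242 K.
Isochoric: V stays 27.8 L; P/T = const ⇒ T₂ = 475 K, P₂ = 263 kPa.
For an ideal gas ΔU = nCvΔT with Cv = R/(γ−1) = 43.8 J/(mol·K).
ΔU = 1.85×43.8×(475−242) = 18900 J.

18900 J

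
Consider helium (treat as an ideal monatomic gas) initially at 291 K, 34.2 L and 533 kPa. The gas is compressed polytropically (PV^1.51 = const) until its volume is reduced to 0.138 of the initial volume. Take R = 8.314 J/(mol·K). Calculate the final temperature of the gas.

Polytropic n=1.51: T₂ = T₁(V₁/V₂)^(n−1) = 291×(7.25)^0.51 = 799 K; P₂ = P₁(V₁/V₂)^n = 10600 kPa.

799 K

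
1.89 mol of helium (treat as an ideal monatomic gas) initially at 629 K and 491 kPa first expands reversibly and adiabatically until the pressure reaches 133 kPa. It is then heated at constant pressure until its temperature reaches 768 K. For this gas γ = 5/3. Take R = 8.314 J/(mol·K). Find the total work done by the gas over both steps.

V₁ = nRT₁/P₁ = 1.89×8.314×629/491 = 20.1 L.
Step 1 — Adiabatic: T₂/T₁ = (P₂/P₁)^((γ−1)/γ) ⇒ T₂ = 629×(0.271)^0.400 = 373 K; V₂ = 44.1 L.
ΔU = nCvΔT = 1.89×12.5×(373−629) = -6030 J.
Q = 0 for an adiabatic process, so W = −ΔU = 6030 J.
State after step 1: P = 133 kPa, V = 44.1 L, T = 373 K.
Step 2 — Isobaric: P stays 133 kPa; V/T = const ⇒ T₂ = 768 K, V₂ = 90.7 L.
W = PΔV = 133×(90.7−44.1) kPa·L = 6210 J.
ΔU = nCvΔT = 1.89×12.5×(768−373) = 9310 J.
Q = ΔU + W = nCpΔT = 15500 J.
Net over both steps: W = 12200 J, Q = 15500 J, ΔU = 3280 J.

12200 J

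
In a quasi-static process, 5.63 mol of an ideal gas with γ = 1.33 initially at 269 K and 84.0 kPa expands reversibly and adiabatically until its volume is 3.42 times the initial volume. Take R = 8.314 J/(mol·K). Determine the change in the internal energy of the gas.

V₁ = nRT₁/P₁ = 5.63×8.314×269/84.0 = 150 L.
Adiabatic: TV^(γ−1) = const ⇒ T₂ = 269×(0.292)^0.330 = 179 K; PV^γ = const ⇒ P₂ = 16.4 kPa.
For an ideal gas ΔU = nCvΔT with Cv = R/(γ−1) = 25.2 J/(mol·K).
ΔU = 5.63×25.2×(179−269) = -12700 J.

-12700 J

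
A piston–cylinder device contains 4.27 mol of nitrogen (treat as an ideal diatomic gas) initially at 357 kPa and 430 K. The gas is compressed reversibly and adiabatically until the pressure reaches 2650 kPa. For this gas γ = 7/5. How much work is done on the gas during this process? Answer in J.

29500 J

V₁ = nRT₁/P₁ = 4.27×8.314×430/357 = 42.8 L.
Adiabatic: T₂/T₁ = (P₂/P₁)^((γ−1)/γ) ⇒ T₂ = 430×(7.42)^0.286 = 762 K; V₂ = 10.2 L.
ΔU = nCvΔT = 4.27×20.8×(762−430) = 29500 J.
Q = 0 for an adiabatic process, so W = −ΔU = -29500 J.
Work done on the gas = −W_by = 29500 J.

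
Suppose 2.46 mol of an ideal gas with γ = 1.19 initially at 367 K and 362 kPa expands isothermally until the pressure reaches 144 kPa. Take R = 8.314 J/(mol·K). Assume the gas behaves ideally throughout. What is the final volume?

52.1 L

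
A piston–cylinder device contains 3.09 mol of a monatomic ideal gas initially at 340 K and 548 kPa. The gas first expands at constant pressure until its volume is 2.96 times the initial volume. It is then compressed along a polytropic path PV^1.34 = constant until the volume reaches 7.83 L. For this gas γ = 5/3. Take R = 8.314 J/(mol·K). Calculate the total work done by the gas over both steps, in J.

-46900 J

V₁ = nRT₁/P₁ = 3.09×8.314×340/548 = 15.9 L.
Step 1 — Isobaric: P stays 548 kPa; V/T = const ⇒ T₂ = 1010 K, V₂ = 47.2 L.
W = PΔV = 548×(47.2−15.9) kPa·L = 17100 J.
ΔU = nCvΔT = 3.09×12.5×(1010−340) = 25700 J.
Q = ΔU + W = nCpΔT = 42800 J.
State after step 1: P = 548 kPa, V = 47.2 L, T = 1010 K.
Step 2 — Polytropic n=1.34: T₂ = T₁(V₁/V₂)^(n−1) = 1010×(6.03)^0.34 = 1850 K; P₂ = P₁(V₁/V₂)^n = 6080 kPa.
W = (P₁V₁−P₂V₂)/(n−1) = (548×47.2−6080×7.83)/0.34 = -64000 J.
ΔU = nCvΔT = 3.09×12.5×(1850−1010) = 32600 J.
Q = ΔU + W = -31400 J.
Net over both steps: W = -46900 J, Q = 11400 J, ΔU = 58300 J.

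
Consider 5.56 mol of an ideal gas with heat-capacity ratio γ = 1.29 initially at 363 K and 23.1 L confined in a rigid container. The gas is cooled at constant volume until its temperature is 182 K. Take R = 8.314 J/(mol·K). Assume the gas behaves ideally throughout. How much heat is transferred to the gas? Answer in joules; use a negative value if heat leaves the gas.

-28900 J

P₁ = nRT₁/V₁ = 5.56×8.314×363/23.1 = 726 kPa.
Isochoric: V stays 23.1 L; P/T = const ⇒ T₂ = 182 K, P₂ = 364 kPa.
W = 0 (no volume change).
ΔU = nCvΔT = 5.56×28.7×(182−363) = -28900 J.
Q = ΔU = -28900 J.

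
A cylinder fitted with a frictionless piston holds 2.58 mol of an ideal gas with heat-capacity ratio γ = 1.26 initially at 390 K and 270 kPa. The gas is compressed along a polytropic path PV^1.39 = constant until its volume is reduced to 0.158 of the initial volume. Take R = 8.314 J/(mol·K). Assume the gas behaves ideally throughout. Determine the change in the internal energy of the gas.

V₁ = nRT₁/P₁ = 2.58×8.314×390/270 = 31.0 L.
Polytropic n=1.39: T₂ = T₁(V₁/V₂)^(n−1) = 390×(6.33)^0.39 = 801 K; P₂ = P₁(V₁/V₂)^n = 3510 kPa.
For an ideal gas ΔU = nCvΔT with Cv = R/(γ−1) = 32.0 J/(mol·K).
ΔU = 2.58×32.0×(801−390) = 33900 J.

33900 J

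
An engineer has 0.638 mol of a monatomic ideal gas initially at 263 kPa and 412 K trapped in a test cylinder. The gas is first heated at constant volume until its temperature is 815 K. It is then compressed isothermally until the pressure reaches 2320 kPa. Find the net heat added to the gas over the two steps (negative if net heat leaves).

-3260 J

V₁ = nRT₁/P₁ = 0.638×8.314×412/263 = 8.31 L.
Step 1 — Isochoric: V stays 8.31 L; P/T = const ⇒ T₂ = 815 K, P₂ = 520 kPa.
W = 0 (no volume change).
ΔU = nCvΔT = 0.638×12.5×(815−412) = 3210 J.
Q = ΔU = 3210 J.
State after step 1: P = 520 kPa, V = 8.31 L, T = 815 K.
Step 2 — Isothermal: T stays 815 K; PV = const ⇒ V₂ = 1.86 L, P₂ = 2320 kPa.
ΔU = 0 (ideal gas, T constant).
W = nRT ln(V₂/V₁) = 0.638×8.314×815×ln(0.224) = -6460 J.
Q = ΔU + W = -6460 J.
Net over both steps: W = -6460 J, Q = -3260 J, ΔU = 3210 J.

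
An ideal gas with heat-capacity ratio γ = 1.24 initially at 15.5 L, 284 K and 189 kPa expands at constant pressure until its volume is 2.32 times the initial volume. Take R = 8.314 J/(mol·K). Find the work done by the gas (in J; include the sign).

n = P₁V₁/(RT₁) = 189×15.5/(8.314×284) = 1.24 mol.
Isobaric: P stays 189 kPa; V/T = const ⇒ T₂ = 659 K, V₂ = 36.0 L.
W = PΔV = 189×(36.0−15.5) kPa·L = 3870 J.

3870 J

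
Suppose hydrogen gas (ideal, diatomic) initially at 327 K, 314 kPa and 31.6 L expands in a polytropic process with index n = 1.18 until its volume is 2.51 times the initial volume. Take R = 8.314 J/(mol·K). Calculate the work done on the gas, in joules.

n = P₁V₁/(RT₁) = 314×31.6/(8.314×327) = 3.65 mol.
Polytropic n=1.18: T₂ = T₁(V₁/V₂)^(n−1) = 327×(0.398)^0.18 = 277 K; P₂ = P₁(V₁/V₂)^n = 106 kPa.
W = (P₁V₁−P₂V₂)/(n−1) = (314×31.6−106×79.3)/0.18 = 8420 J.
Work done on the gas = −W_by = -8420 J.

-8420 J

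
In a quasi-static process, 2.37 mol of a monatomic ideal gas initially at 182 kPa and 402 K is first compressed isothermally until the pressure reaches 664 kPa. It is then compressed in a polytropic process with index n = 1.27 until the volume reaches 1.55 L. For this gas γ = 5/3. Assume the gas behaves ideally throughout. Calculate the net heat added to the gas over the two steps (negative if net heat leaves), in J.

V₁ = nRT₁/P₁ = 2.37×8.314×402/182 = 43.5 L.
Step 1 — Isothermal: T stays 402 K; PV = const ⇒ V₂ = 11.9 L, P₂ = 664 kPa.
ΔU = 0 (ideal gas, T constant).
W = nRT ln(V₂/V₁) = 2.37×8.314×402×ln(0.274) = -10300 J.
Q = ΔU + W = -10300 J.
State after step 1: P = 664 kPa, V = 11.9 L, T = 402 K.
Step 2 — Polytropic n=1.27: T₂ = T₁(V₁/V₂)^(n−1) = 402×(7.70)^0.27 = 697 K; P₂ = P₁(V₁/V₂)^n = 8870 kPa.
W = (P₁V₁−P₂V₂)/(n−1) = (664×11.9−8870×1.55)/0.27 = -21600 J.
ΔU = nCvΔT = 2.37×12.5×(697−402) = 8730 J.
Q = ΔU + W = -12800 J.
Net over both steps: W = -31800 J, Q = -23100 J, ΔU = 8730 J.

-23100 J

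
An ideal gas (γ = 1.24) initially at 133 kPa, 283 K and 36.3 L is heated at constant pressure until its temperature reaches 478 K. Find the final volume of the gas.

61.3 L

Isobaric: P stays 133 kPa; V/T = const ⇒ T₂ = 478 K, V₂ = 61.3 L.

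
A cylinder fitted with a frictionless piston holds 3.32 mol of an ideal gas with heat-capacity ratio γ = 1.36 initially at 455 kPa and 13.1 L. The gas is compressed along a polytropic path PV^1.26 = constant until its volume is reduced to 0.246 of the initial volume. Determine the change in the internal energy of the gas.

7280 J

T₁ = P₁V₁/(nR) = 455×13.1/(3.32×8.314) = 216 K.
Polytropic n=1.26: T₂ = T₁(V₁/V₂)^(n−1) = 216×(4.07)^0.26 = 311 K; P₂ = P₁(V₁/V₂)^n = 2660 kPa.
For an ideal gas ΔU = nCvΔT with Cv = R/(γ−1) = 23.1 J/(mol·K).
ΔU = 3.32×23.1×(311−216) = 7280 J.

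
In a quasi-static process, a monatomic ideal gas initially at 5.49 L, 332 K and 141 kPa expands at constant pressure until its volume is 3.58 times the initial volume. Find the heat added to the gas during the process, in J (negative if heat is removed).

n = P₁V₁/(RT₁) = 141×5.49/(8.314×332) = 0.280 mol.
Isobaric: P stays 141 kPa; V/T = const ⇒ T₂ = 1190 K, V₂ = 19.7 L.
W = PΔV = 141×(19.7−5.49) kPa·L = 2000 J.
ΔU = nCvΔT = 0.280×12.5×(1190−332) = 3000 J.
Q = ΔU + W = nCpΔT = 4990 J.

4990 J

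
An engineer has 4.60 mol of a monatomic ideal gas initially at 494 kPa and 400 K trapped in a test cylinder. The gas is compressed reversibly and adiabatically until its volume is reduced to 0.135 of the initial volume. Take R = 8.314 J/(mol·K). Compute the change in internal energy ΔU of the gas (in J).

64200 J

V₁ = nRT₁/P₁ = 4.60×8.314×400/494 = 31.0 L.
Adiabatic: TV^(γ−1) = const ⇒ T₂ = 400×(7.41)^0.667 = 1520 K; PV^γ = const ⇒ P₂ = 13900 kPa.
For an ideal gas ΔU = nCvΔT with Cv = (3/2)R = 12.5 J/(mol·K).
ΔU = 4.60×12.5×(1520−400) = 64200 J.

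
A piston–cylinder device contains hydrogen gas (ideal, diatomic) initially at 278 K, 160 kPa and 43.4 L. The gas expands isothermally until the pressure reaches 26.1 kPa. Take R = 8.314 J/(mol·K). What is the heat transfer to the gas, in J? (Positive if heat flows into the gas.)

n = P₁V₁/(RT₁) = 160×43.4/(8.314×278) = 3.00 mol.
Isothermal: T stays 278 K; PV = const ⇒ V₂ = 266 L, P₂ = 26.1 kPa.
ΔU = 0 (ideal gas, T constant).
W = nRT ln(V₂/V₁) = 3.00×8.314×278×ln(6.13) = 12600 J.
Q = ΔU + W = 12600 J.

12600 J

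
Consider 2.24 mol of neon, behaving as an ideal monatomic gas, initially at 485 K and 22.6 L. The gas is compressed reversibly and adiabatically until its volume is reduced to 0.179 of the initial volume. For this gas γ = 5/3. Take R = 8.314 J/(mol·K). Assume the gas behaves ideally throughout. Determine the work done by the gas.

P₁ = nRT₁/V₁ = 2.24×8.314×485/22.6 = 400 kPa.
Adiabatic: TV^(γ−1) = const ⇒ T₂ = 485×(5.59)^0.667 = 1530 K; PV^γ = const ⇒ P₂ = 7030 kPa.
ΔU = nCvΔT = 2.24×12.5×(1530−485) = 29100 J.
Q = 0 for an adiabatic process, so W = −ΔU = -29100 J.

-29100 J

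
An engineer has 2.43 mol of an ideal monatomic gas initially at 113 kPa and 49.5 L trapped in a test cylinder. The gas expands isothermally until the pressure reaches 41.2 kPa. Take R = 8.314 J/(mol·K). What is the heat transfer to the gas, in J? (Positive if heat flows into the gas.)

T₁ = P₁V₁/(nR) = 113×49.5/(2.43×8.314) = 277 K.
Isothermal: T stays 277 K; PV = const ⇒ V₂ = 136 L, P₂ = 41.2 kPa.
ΔU = 0 (ideal gas, T constant).
W = nRT ln(V₂/V₁) = 2.43×8.314×277×ln(2.74) = 5640 J.
Q = ΔU + W = 5640 J.

5640 J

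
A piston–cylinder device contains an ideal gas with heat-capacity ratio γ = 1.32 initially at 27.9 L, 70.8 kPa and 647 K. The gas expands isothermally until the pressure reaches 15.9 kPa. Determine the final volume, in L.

124 L

Isothermal: T stays 647 K; PV = const ⇒ V₂ = 124 L, P₂ = 15.9 kPa.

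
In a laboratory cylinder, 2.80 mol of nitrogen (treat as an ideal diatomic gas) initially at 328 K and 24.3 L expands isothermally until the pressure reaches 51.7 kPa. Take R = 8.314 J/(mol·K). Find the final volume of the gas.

148 L

P₁ = nRT₁/V₁ = 2.80×8.314×328/24.3 = 314 kPa.
Isothermal: T stays 328 K; PV = const ⇒ V₂ = 148 L, P₂ = 51.7 kPa.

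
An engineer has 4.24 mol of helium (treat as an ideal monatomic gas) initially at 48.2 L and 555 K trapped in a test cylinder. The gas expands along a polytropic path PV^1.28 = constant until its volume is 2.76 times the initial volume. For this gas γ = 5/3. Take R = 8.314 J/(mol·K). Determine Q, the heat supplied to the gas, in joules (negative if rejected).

P₁ = nRT₁/V₁ = 4.24×8.314×555/48.2 = 406 kPa.
Polytropic n=1.28: T₂ = T₁(V₁/V₂)^(n−1) = 555×(0.362)^0.28 = 418 K; P₂ = P₁(V₁/V₂)^n = 111 kPa.
W = (P₁V₁−P₂V₂)/(n−1) = (406×48.2−111×133)/0.28 = 17300 J.
ΔU = nCvΔT = 4.24×12.5×(418−555) = -7260 J.
Q = ΔU + W = 10000 J.

10000 J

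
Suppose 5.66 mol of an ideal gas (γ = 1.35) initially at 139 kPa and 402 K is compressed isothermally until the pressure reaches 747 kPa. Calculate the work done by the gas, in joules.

V₁ = nRT₁/P₁ = 5.66×8.314×402/139 = 136 L.
Isothermal: T stays 402 K; PV = const ⇒ V₂ = 25.3 L, P₂ = 747 kPa.
W = nRT ln(V₂/V₁) = 5.66×8.314×402×ln(0.186) = -31800 J.

-31800 J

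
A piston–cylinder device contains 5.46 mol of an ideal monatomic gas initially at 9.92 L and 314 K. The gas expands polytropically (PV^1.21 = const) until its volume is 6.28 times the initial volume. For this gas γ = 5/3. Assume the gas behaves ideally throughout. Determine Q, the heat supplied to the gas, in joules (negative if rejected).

P₁ = nRT₁/V₁ = 5.46×8.314×314/9.92 = 1440 kPa.
Polytropic n=1.21: T₂ = T₁(V₁/V₂)^(n−1) = 314×(0.159)^0.21 = 213 K; P₂ = P₁(V₁/V₂)^n = 156 kPa.
W = (P₁V₁−P₂V₂)/(n−1) = (1440×9.92−156×62.3)/0.21 = 21700 J.
ΔU = nCvΔT = 5.46×12.5×(213−314) = -6840 J.
Q = ΔU + W = 14900 J.

14900 J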